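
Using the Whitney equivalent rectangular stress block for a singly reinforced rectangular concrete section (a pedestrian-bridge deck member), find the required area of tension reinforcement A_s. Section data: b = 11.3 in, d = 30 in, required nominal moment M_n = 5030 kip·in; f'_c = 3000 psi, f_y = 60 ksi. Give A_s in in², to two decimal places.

A_s ≈ 3.14 in²

From M_n = 0.85 f'_c a b (d − a/2):
a = d − √(d² − 2M_n/(0.85 f'_c b)) = 30 − √(30² − 2 × 5030/(0.85 × 3 × 11.3)) = 6.529 in.
A_s = 0.85 f'_c a b / f_y = 0.85 × 3 × 6.529 × 11.3 / 60 = 3.136 in².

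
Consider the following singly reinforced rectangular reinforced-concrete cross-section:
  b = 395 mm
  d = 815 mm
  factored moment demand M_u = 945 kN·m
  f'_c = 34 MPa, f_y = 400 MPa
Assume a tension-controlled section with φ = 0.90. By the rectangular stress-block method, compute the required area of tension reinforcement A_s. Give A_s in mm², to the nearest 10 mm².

A_s ≈ 3480 mm²

M_n = M_u/φ = 945/0.90 = 1050 kN·m.
With M_n = 0.85 f'_c a b (d − a/2), solve the quadratic for a:
a = d − √(d² − 2M_n/(0.85 f'_c b)) = 815 − √(815² − 2 × 1050×10⁶/(0.85 × 34 × 395)) = 121.99 mm.
A_s = 0.85 f'_c a b / f_y = 0.85 × 34 × 121.99 × 395 / 400 = 3481.4 mm².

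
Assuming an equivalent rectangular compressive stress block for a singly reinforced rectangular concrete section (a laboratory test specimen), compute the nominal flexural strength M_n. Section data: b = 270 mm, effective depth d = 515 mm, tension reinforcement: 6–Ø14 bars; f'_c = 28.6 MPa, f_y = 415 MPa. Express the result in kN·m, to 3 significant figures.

M_n ≈ 186 kN·m

A_s = 6 × 154 = 924 mm².
T = A_s f_y = 924 × 415 = 383460 N = 383.46 kN.
From C = T: a = T/(0.85 f'_c b) = 383460/(0.85 × 28.6 × 270) = 58.42 mm.
M_n = T(d − a/2) = 383.46 kN × (515 − 29.21) mm = 186.28 kN·m.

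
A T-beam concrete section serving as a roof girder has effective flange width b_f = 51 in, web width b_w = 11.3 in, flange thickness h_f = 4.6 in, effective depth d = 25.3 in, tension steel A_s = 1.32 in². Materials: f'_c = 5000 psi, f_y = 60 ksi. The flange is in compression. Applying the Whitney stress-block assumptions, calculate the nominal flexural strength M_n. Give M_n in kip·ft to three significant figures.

M_n ≈ 166 kip·ft

Tension: T = A_s f_y = 1.32 × 60 = 79.2 kips.
Try a within the flange: a = T/(0.85 f'_c b_f) = 79.2/(0.85 × 5 × 51) = 0.365 in.
Since a = 0.365 ≤ h_f = 4.6 in, the stress block lies entirely in the flange; analyse as a rectangular beam of width b_f.
M_n = T(d − a/2) = 79.2 × (25.3 − 0.1825) = 1989.3 kip·in.
M_n = 1989.3/12 = 165.78 kip·ft.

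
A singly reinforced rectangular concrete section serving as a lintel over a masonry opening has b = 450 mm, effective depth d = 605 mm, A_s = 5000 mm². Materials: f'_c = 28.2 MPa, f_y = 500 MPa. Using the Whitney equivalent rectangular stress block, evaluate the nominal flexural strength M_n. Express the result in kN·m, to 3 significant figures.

M_n ≈ 1220 kN·m

T = A_s f_y = 5000 × 500 = 2500000 N = 2500 kN.
From C = T: a = T/(0.85 f'_c b) = 2500000/(0.85 × 28.2 × 450) = 231.77 mm.
M_n = T(d − a/2) = 2500 kN × (605 − 115.885) mm = 1222.79 kN·m.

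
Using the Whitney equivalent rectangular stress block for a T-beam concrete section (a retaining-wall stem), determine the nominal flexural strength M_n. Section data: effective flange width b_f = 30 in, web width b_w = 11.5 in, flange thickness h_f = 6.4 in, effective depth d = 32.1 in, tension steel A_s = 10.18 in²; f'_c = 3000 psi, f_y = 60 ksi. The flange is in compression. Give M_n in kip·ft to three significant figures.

Tension: T = A_s f_y = 10.18 × 60 = 610.8 kips.
Try a within the flange: a = T/(0.85 f'_c b_f) = 610.8/(0.85 × 3 × 30) = 7.984 in.
a = 7.984 > h_f = 6.4 in: the block extends into the web. Split into flange-overhang and web parts.
C_f = 0.85 f'_c (b_f − b_w) h_f = 0.85 × 3 × (30 − 11.5) × 6.4 = 301.9 kips.
Remaining web compression depth: a_w = (T − C_f)/(0.85 f'_c b_w) = (610.8 − 301.9)/(0.85 × 3 × 11.5) = 10.534 in.
M_n = C_f(d − h_f/2) + (T − C_f)(d − a_w/2) = 301.9 × (32.1 − 3.2) + 308.9 × (32.1 − 5.267) = 8724.9 + 8288.7 = 17013.6 kip·in.
M_n = 17013.6/12 = 1417.80 kip·ft.

M_n ≈ 1420 kip·ft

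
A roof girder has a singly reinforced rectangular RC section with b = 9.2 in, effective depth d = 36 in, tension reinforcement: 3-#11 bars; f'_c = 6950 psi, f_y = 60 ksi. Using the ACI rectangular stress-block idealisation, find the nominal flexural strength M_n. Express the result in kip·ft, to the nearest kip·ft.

A_s = 3 × 1.56 = 4.68 in².
T = A_s f_y = 4.68 × 60 = 280.8 kips.
a = T/(0.85 f'_c b) = 280.8/(0.85 × 6.95 × 9.2) = 5.167 in.
M_n = T(d − a/2) = 280.8 × (36 − 2.5835) = 9383.4 kip·in = 9383.4/12 = 781.95 kip·ft.

M_n ≈ 782 kip·ft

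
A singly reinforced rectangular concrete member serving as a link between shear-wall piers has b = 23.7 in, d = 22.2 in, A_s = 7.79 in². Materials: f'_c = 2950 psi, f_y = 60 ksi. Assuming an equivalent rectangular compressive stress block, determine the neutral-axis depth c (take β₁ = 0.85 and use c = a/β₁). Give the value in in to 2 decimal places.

c ≈ 9.25 in

T = A_s f_y = 7.79 × 60 = 467.4 kips.
a = T/(0.85 f'_c b) = 467.4/(0.85 × 2.95 × 23.7) = 7.8650 in.
With β₁ = 0.85, c = a/β₁ = 7.8650/0.85 = 9.25 in.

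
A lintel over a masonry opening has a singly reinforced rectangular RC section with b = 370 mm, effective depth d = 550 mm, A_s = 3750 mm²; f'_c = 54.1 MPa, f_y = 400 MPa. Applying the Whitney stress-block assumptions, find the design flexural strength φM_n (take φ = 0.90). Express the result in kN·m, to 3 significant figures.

φM_n ≈ 683 kN·m

T = A_s f_y = 3750 × 400 = 1500000 N = 1500 kN.
From C = T: a = T/(0.85 f'_c b) = 1500000/(0.85 × 54.1 × 370) = 88.16 mm.
M_n = T(d − a/2) = 1500 kN × (550 − 44.08) mm = 758.88 kN·m.
φM_n = 0.90 × 758.88 = 682.99 kN·m.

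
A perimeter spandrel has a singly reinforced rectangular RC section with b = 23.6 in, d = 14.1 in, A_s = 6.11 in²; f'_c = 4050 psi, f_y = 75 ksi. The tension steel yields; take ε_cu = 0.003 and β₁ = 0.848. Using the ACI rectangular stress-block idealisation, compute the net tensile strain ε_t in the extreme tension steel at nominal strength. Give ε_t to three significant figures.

ε_t ≈ 0.00336

a = A_s f_y/(0.85 f'_c b) = 5.640 in.
β₁ = 0.848, so c = a/β₁ = 5.640/0.848 = 6.651 in.
From the linear strain diagram with ε_cu = 0.003: ε_t = 0.003 (d − c)/c = 0.003 × (14.1 − 6.651)/6.651 = 0.00336.
ε_t < 0.004 — the section is over-reinforced for flexure under ACI limits.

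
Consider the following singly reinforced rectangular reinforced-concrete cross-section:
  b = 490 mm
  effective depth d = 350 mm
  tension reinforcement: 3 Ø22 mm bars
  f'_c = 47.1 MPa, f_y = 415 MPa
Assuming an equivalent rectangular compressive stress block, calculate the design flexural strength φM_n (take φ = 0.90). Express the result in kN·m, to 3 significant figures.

A_s = 3 × 380 = 1140 mm².
T = A_s f_y = 1140 × 415 = 473100 N = 473.1 kN.
From C = T: a = T/(0.85 f'_c b) = 473100/(0.85 × 47.1 × 490) = 24.12 mm.
M_n = T(d − a/2) = 473.1 kN × (350 − 12.06) mm = 159.88 kN·m.
φM_n = 0.90 × 159.88 = 143.89 kN·m.

φM_n ≈ 144 kN·m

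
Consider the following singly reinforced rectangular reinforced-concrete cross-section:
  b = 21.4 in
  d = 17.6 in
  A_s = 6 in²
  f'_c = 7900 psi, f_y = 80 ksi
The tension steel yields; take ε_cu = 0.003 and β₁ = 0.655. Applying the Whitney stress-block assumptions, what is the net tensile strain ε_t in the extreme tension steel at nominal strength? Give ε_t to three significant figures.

a = A_s f_y/(0.85 f'_c b) = 3.340 in.
β₁ = 0.655, so c = a/β₁ = 3.340/0.655 = 5.099 in.
From the linear strain diagram with ε_cu = 0.003: ε_t = 0.003 (d − c)/c = 0.003 × (17.6 − 5.099)/5.099 = 0.00735.
Since ε_t ≥ 0.005, the section is tension-controlled.

ε_t ≈ 0.00735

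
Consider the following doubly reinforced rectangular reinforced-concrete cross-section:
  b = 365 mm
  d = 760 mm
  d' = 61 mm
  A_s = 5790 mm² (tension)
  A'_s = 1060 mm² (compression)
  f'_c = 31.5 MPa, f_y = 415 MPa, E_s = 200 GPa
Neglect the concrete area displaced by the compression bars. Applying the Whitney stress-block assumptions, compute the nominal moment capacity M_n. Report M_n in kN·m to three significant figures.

Assume both tension and compression steel yield.
Net tension couple steel: A_s − A'_s = 4730 mm².
a = (A_s − A'_s) f_y / (0.85 f'_c b) = 1962950/(0.85 × 31.5 × 365) = 200.86 mm.
c = a/β₁ = 200.86/0.825 = 243.47 mm; ε'_s = 0.003(c − d')/c = 0.0022 ≥ f_y/E_s = 0.0021, so compression steel does yield.
M_n = (A_s − A'_s) f_y (d − a/2) + A'_s f_y (d − d') = [1962950 × (760 − 100.43) + 439900 × (760 − 61)] × 10⁻⁶ = 1294.70 + 307.49 = 1602.19 kN·m.

M_n ≈ 1600 kN·m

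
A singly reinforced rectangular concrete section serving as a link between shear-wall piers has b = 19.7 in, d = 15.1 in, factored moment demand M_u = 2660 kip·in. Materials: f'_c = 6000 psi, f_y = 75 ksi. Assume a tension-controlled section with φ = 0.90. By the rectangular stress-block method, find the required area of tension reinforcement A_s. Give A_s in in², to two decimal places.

M_n = M_u/φ = 2660/0.90 = 2955.56 kip·in.
From M_n = 0.85 f'_c a b (d − a/2):
a = d − √(d² − 2M_n/(0.85 f'_c b)) = 15.1 − √(15.1² − 2 × 2955.56/(0.85 × 6 × 19.7)) = 2.093 in.
A_s = 0.85 f'_c a b / f_y = 0.85 × 6 × 2.093 × 19.7 / 75 = 2.804 in².

A_s ≈ 2.80 in²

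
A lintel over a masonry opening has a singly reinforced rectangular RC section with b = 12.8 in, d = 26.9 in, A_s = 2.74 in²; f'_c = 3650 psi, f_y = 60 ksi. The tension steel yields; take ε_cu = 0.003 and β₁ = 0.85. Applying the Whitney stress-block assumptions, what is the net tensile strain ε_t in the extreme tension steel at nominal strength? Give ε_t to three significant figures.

ε_t ≈ 0.0136

a = A_s f_y/(0.85 f'_c b) = 4.140 in.
β₁ = 0.85, so c = a/β₁ = 4.140/0.85 = 4.871 in.
From the linear strain diagram with ε_cu = 0.003: ε_t = 0.003 (d − c)/c = 0.003 × (26.9 − 4.871)/4.871 = 0.0136.
Since ε_t ≥ 0.005, the section is tension-controlled.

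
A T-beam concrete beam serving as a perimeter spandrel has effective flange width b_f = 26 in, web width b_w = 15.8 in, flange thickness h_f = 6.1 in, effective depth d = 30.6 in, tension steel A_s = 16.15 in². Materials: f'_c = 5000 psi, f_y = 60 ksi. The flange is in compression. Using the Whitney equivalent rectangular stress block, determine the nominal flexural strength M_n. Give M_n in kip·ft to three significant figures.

M_n ≈ 2100 kip·ft

Tension: T = A_s f_y = 16.15 × 60 = 969 kips.
Try a within the flange: a = T/(0.85 f'_c b_f) = 969/(0.85 × 5 × 26) = 8.769 in.
a = 8.769 > h_f = 6.1 in: the block extends into the web. Split into flange-overhang and web parts.
C_f = 0.85 f'_c (b_f − b_w) h_f = 0.85 × 5 × (26 − 15.8) × 6.1 = 264.4 kips.
Remaining web compression depth: a_w = (T − C_f)/(0.85 f'_c b_w) = (969 − 264.4)/(0.85 × 5 × 15.8) = 10.493 in.
M_n = C_f(d − h_f/2) + (T − C_f)(d − a_w/2) = 264.4 × (30.6 − 3.05) + 704.6 × (30.6 − 5.2465) = 7284.2 + 17864.1 = 25148.3 kip·in.
M_n = 25148.3/12 = 2095.69 kip·ft.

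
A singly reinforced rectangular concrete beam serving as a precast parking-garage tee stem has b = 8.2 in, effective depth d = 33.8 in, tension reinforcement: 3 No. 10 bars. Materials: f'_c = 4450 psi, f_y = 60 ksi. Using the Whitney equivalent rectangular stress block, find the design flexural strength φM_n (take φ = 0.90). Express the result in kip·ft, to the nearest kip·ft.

A_s = 3 × 1.27 = 3.81 in².
T = A_s f_y = 3.81 × 60 = 228.6 kips.
a = T/(0.85 f'_c b) = 228.6/(0.85 × 4.45 × 8.2) = 7.370 in.
M_n = T(d − a/2) = 228.6 × (33.8 − 3.685) = 6884.3 kip·in = 6884.3/12 = 573.69 kip·ft.
φM_n = 0.90 × 573.69 = 516.32 kip·ft.

φM_n ≈ 516 kip·ft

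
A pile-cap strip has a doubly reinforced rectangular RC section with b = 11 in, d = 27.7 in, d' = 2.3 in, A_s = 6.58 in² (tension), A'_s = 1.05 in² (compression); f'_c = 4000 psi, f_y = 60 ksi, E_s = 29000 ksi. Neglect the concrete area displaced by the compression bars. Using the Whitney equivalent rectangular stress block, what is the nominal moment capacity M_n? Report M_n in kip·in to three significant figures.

M_n ≈ 9320 kip·in

Assume both steels yield.
a = (A_s − A'_s) f_y/(0.85 f'_c b) = (6.58 − 1.05) × 60/(0.85 × 4 × 11) = 8.872 in.
c = a/β₁ = 8.872/0.85 = 10.438 in; ε'_s = 0.003(c − d')/c = 0.0023 ≥ ε_y = 0.0021, so the compression steel yields.
M_n = (A_s − A'_s) f_y (d − a/2) + A'_s f_y (d − d') = 331.8 × (27.7 − 4.436) + 63 × (27.7 − 2.3) = 7719.0 + 1600.2 = 9319.2 kip·in.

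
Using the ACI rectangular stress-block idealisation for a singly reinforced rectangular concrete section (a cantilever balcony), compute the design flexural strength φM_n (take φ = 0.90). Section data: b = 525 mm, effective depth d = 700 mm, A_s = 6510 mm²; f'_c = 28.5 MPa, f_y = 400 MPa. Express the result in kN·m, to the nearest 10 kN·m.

T = A_s f_y = 6510 × 400 = 2604000 N = 2604 kN.
From C = T: a = T/(0.85 f'_c b) = 2604000/(0.85 × 28.5 × 525) = 204.75 mm.
M_n = T(d − a/2) = 2604 kN × (700 − 102.375) mm = 1556.22 kN·m.
φM_n = 0.90 × 1556.22 = 1400.60 kN·m.

φM_n ≈ 1400 kN·m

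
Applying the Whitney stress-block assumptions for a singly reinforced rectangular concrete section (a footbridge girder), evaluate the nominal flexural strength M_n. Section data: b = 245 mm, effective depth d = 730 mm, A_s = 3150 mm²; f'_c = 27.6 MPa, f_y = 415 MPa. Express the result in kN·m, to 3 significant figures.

M_n ≈ 806 kN·m

T = A_s f_y = 3150 × 415 = 1307250 N = 1307.25 kN.
From C = T: a = T/(0.85 f'_c b) = 1307250/(0.85 × 27.6 × 245) = 227.44 mm.
M_n = T(d − a/2) = 1307.25 kN × (730 − 113.72) mm = 805.63 kN·m.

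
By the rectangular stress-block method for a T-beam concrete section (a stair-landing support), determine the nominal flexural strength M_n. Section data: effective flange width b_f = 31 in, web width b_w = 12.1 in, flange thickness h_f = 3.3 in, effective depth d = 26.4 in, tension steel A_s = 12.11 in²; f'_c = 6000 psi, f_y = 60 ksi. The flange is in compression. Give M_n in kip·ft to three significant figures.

Tension: T = A_s f_y = 12.11 × 60 = 726.6 kips.
Try a within the flange: a = T/(0.85 f'_c b_f) = 726.6/(0.85 × 6 × 31) = 4.596 in.
a = 4.596 > h_f = 3.3 in: the block extends into the web. Split into flange-overhang and web parts.
C_f = 0.85 f'_c (b_f − b_w) h_f = 0.85 × 6 × (31 − 12.1) × 3.3 = 318.1 kips.
Remaining web compression depth: a_w = (T − C_f)/(0.85 f'_c b_w) = (726.6 − 318.1)/(0.85 × 6 × 12.1) = 6.620 in.
M_n = C_f(d − h_f/2) + (T − C_f)(d − a_w/2) = 318.1 × (26.4 − 1.65) + 408.5 × (26.4 − 3.31) = 7873.0 + 9432.3 = 17305.3 kip·in.
M_n = 17305.3/12 = 1442.11 kip·ft.

M_n ≈ 1440 kip·ft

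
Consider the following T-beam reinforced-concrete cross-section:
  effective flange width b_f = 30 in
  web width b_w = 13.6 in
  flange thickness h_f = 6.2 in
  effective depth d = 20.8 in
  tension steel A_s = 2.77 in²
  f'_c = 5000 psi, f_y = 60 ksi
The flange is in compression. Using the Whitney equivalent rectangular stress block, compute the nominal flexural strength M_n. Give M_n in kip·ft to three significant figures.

M_n ≈ 279 kip·ft

Tension: T = A_s f_y = 2.77 × 60 = 166.2 kips.
Try a within the flange: a = T/(0.85 f'_c b_f) = 166.2/(0.85 × 5 × 30) = 1.304 in.
Since a = 1.304 ≤ h_f = 6.2 in, the stress block lies entirely in the flange; analyse as a rectangular beam of width b_f.
M_n = T(d − a/2) = 166.2 × (20.8 − 0.652) = 3348.6 kip·in.
M_n = 3348.6/12 = 279.05 kip·ft.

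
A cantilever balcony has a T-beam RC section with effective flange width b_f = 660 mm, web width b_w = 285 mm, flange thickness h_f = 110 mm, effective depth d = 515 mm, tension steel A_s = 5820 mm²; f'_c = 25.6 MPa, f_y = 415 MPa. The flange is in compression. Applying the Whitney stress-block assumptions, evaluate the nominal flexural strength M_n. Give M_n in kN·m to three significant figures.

Tension: T = A_s f_y = 5820 × 415 = 2415300 N.
Try a within the flange: a = T/(0.85 f'_c b_f) = 2415300/(0.85 × 25.6 × 660) = 168.18 mm.
a = 168.18 > h_f = 110 mm: the block extends into the web. Split into flange-overhang and web parts.
C_f = 0.85 f'_c (b_f − b_w) h_f = 0.85 × 25.6 × (660 − 285) × 110 = 897600 N.
Remaining web compression depth: a_w = (T − C_f)/(0.85 f'_c b_w) = (2415300 − 897600)/(0.85 × 25.6 × 285) = 244.73 mm.
M_n = C_f(d − h_f/2) + (T − C_f)(d − a_w/2) = 897600 × (515 − 55) + 1517700 × (515 − 122.365) = 412.90 + 595.90 = 1008.80 × 10⁶ N·mm.
M_n = 1008.80 kN·m.

M_n ≈ 1010 kN·m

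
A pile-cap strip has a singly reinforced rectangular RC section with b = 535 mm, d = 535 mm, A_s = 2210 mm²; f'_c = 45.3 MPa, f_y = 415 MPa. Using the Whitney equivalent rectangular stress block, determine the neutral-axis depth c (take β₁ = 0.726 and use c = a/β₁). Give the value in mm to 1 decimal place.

T = A_s f_y = 2210 × 415 = 917150 N = 917.15 kN.
Setting C = 0.85 f'_c a b equal to T: a = 917150/(0.85 × 45.3 × 535) = 44.521 mm.
With β₁ = 0.726, c = a/β₁ = 44.521/0.726 = 61.3 mm.

c ≈ 61.3 mm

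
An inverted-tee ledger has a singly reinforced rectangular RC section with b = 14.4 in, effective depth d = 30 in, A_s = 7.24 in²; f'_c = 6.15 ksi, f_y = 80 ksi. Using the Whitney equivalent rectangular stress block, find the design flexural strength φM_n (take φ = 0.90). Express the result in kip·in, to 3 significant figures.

T = A_s f_y = 7.24 × 80 = 579.2 kips.
a = T/(0.85 f'_c b) = 579.2/(0.85 × 6.15 × 14.4) = 7.694 in.
M_n = T(d − a/2) = 579.2 × (30 − 3.847) = 15147.8 kip·in.
φM_n = 0.90 × 15147.8 = 13633.0 kip·in.

φM_n ≈ 13600 kip·in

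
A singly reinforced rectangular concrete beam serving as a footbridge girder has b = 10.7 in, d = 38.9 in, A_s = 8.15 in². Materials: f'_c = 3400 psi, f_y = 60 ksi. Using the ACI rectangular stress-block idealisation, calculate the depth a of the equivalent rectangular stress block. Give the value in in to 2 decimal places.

a ≈ 15.81 in

T = A_s f_y = 8.15 × 60 = 489 kips.
a = T/(0.85 f'_c b) = 489/(0.85 × 3.4 × 10.7) = 15.81 in.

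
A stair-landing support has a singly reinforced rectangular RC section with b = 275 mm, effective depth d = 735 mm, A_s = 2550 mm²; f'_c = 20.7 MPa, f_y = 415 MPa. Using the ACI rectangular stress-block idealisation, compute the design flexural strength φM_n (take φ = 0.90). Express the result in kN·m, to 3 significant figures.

φM_n ≈ 596 kN·m

T = A_s f_y = 2550 × 415 = 1058250 N = 1058.25 kN.
From C = T: a = T/(0.85 f'_c b) = 1058250/(0.85 × 20.7 × 275) = 218.71 mm.
M_n = T(d − a/2) = 1058.25 kN × (735 − 109.355) mm = 662.09 kN·m.
φM_n = 0.90 × 662.09 = 595.88 kN·m.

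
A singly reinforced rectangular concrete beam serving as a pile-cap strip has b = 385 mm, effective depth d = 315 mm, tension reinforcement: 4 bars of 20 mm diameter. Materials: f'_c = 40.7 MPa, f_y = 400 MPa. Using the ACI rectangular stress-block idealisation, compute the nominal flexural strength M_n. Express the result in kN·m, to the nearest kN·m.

M_n ≈ 149 kN·m

A_s = 4 × 314 = 1256 mm².
T = A_s f_y = 1256 × 400 = 502400 N = 502.4 kN.
From C = T: a = T/(0.85 f'_c b) = 502400/(0.85 × 40.7 × 385) = 37.72 mm.
M_n = T(d − a/2) = 502.4 kN × (315 − 18.86) mm = 148.78 kN·m.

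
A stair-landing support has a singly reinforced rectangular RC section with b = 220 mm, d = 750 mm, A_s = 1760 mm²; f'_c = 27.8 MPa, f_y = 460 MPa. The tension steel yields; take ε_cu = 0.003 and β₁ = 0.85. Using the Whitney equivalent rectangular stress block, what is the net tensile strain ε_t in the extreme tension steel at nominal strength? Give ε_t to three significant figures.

ε_t ≈ 0.00928

a = A_s f_y/(0.85 f'_c b) = 155.73 mm.
β₁ = 0.85, so c = a/β₁ = 155.73/0.85 = 183.21 mm.
From the linear strain diagram with ε_cu = 0.003: ε_t = 0.003 (d − c)/c = 0.003 × (750 − 183.21)/183.21 = 0.00928.
Since ε_t ≥ 0.005, the section is tension-controlled.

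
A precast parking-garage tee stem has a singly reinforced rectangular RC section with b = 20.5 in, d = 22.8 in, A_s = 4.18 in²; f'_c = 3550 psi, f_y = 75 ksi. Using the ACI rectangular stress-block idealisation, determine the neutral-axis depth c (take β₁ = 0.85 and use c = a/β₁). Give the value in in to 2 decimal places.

T = A_s f_y = 4.18 × 75 = 313.5 kips.
a = T/(0.85 f'_c b) = 313.5/(0.85 × 3.55 × 20.5) = 5.0680 in.
With β₁ = 0.85, c = a/β₁ = 5.0680/0.85 = 5.96 in.

c ≈ 5.96 in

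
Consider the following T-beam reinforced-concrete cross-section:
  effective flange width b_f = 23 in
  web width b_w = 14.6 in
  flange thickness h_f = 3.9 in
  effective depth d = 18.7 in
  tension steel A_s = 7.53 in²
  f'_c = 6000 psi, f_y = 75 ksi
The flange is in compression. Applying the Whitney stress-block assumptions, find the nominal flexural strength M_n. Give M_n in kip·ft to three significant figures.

Tension: T = A_s f_y = 7.53 × 75 = 564.75 kips.
Try a within the flange: a = T/(0.85 f'_c b_f) = 564.75/(0.85 × 6 × 23) = 4.815 in.
a = 4.815 > h_f = 3.9 in: the block extends into the web. Split into flange-overhang and web parts.
C_f = 0.85 f'_c (b_f − b_w) h_f = 0.85 × 6 × (23 − 14.6) × 3.9 = 167.1 kips.
Remaining web compression depth: a_w = (T − C_f)/(0.85 f'_c b_w) = (564.75 − 167.1)/(0.85 × 6 × 14.6) = 5.340 in.
M_n = C_f(d − h_f/2) + (T − C_f)(d − a_w/2) = 167.1 × (18.7 − 1.95) + 397.65 × (18.7 − 2.67) = 2798.9 + 6374.3 = 9173.2 kip·in.
M_n = 9173.2/12 = 764.43 kip·ft.

M_n ≈ 764 kip·ft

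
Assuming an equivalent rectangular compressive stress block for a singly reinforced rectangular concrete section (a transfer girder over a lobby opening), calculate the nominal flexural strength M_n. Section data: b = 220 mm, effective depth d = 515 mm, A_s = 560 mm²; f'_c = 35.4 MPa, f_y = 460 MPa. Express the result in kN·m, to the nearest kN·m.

T = A_s f_y = 560 × 460 = 257600 N = 257.6 kN.
From C = T: a = T/(0.85 f'_c b) = 257600/(0.85 × 35.4 × 220) = 38.91 mm.
M_n = T(d − a/2) = 257.6 kN × (515 − 19.455) mm = 127.65 kN·m.

M_n ≈ 128 kN·m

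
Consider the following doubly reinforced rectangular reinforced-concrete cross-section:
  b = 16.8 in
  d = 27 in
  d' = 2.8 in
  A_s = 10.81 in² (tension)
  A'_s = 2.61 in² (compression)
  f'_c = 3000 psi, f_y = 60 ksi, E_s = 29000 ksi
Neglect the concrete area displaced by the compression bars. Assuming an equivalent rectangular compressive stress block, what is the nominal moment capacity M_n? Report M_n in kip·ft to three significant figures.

Assume both steels yield.
a = (A_s − A'_s) f_y/(0.85 f'_c b) = (10.81 − 2.61) × 60/(0.85 × 3 × 16.8) = 11.485 in.
c = a/β₁ = 11.485/0.85 = 13.512 in; ε'_s = 0.003(c − d')/c = 0.0024 ≥ ε_y = 0.0021, so the compression steel yields.
M_n = (A_s − A'_s) f_y (d − a/2) + A'_s f_y (d − d') = 492 × (27 − 5.7425) + 156.6 × (27 − 2.8) = 10458.7 + 3789.7 = 14248.4 kip·in = 14248.4/12 = 1187.37 kip·ft.

M_n ≈ 1190 kip·ft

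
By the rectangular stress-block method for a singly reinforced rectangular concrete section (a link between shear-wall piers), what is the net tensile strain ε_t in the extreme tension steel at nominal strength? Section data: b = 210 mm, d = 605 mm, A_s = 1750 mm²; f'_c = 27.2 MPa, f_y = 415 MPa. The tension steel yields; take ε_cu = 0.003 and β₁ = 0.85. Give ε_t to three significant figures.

a = A_s f_y/(0.85 f'_c b) = 149.58 mm.
β₁ = 0.85, so c = a/β₁ = 149.58/0.85 = 175.98 mm.
From the linear strain diagram with ε_cu = 0.003: ε_t = 0.003 (d − c)/c = 0.003 × (605 − 175.98)/175.98 = 0.00731.
Since ε_t ≥ 0.005, the section is tension-controlled.

ε_t ≈ 0.00731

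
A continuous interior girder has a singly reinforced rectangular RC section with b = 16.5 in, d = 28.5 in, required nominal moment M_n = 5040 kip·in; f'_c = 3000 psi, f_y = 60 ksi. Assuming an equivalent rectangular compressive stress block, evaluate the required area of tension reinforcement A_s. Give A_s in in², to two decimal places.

A_s ≈ 3.20 in²

From M_n = 0.85 f'_c a b (d − a/2):
a = d − √(d² − 2M_n/(0.85 f'_c b)) = 28.5 − √(28.5² − 2 × 5040/(0.85 × 3 × 16.5)) = 4.569 in.
A_s = 0.85 f'_c a b / f_y = 0.85 × 3 × 4.569 × 16.5 / 60 = 3.204 in².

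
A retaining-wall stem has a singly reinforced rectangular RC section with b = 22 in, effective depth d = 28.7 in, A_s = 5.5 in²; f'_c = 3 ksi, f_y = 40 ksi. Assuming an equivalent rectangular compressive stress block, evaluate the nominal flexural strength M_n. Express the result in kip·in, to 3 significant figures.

T = A_s f_y = 5.5 × 40 = 220 kips.
a = T/(0.85 f'_c b) = 220/(0.85 × 3 × 22) = 3.922 in.
M_n = T(d − a/2) = 220 × (28.7 − 1.961) = 5882.6 kip·in.

M_n ≈ 5880 kip·in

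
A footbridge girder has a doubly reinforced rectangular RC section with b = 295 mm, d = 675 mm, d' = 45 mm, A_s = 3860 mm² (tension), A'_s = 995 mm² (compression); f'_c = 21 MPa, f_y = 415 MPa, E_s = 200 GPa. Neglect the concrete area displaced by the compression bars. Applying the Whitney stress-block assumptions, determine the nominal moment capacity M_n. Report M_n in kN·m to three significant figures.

Assume both tension and compression steel yield.
Net tension couple steel: A_s − A'_s = 2865 mm².
a = (A_s − A'_s) f_y / (0.85 f'_c b) = 1188975/(0.85 × 21 × 295) = 225.79 mm.
c = a/β₁ = 225.79/0.85 = 265.64 mm; ε'_s = 0.003(c − d')/c = 0.0025 ≥ f_y/E_s = 0.0021, so compression steel does yield.
M_n = (A_s − A'_s) f_y (d − a/2) + A'_s f_y (d − d') = [1188975 × (675 − 112.895) + 412925 × (675 − 45)] × 10⁻⁶ = 668.33 + 260.14 = 928.47 kN·m.

M_n ≈ 928 kN·m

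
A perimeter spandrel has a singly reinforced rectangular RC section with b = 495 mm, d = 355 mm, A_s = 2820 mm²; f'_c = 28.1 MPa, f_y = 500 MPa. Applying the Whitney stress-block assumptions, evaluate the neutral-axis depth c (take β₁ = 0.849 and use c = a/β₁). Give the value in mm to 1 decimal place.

T = A_s f_y = 2820 × 500 = 1410000 N = 1410 kN.
Setting C = 0.85 f'_c a b equal to T: a = 1410000/(0.85 × 28.1 × 495) = 119.258 mm.
With β₁ = 0.849, c = a/β₁ = 119.258/0.849 = 140.5 mm.

c ≈ 140.5 mm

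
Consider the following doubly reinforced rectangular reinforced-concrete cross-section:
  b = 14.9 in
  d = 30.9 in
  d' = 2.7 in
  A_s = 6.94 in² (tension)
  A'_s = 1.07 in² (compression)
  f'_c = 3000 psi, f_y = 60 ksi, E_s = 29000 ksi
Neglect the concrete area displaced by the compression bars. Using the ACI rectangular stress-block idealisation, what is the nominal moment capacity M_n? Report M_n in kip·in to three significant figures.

M_n ≈ 11100 kip·in

Assume both steels yield.
a = (A_s − A'_s) f_y/(0.85 f'_c b) = (6.94 − 1.07) × 60/(0.85 × 3 × 14.9) = 9.270 in.
c = a/β₁ = 9.270/0.85 = 10.906 in; ε'_s = 0.003(c − d')/c = 0.0023 ≥ ε_y = 0.0021, so the compression steel yields.
M_n = (A_s − A'_s) f_y (d − a/2) + A'_s f_y (d − d') = 352.2 × (30.9 − 4.635) + 64.2 × (30.9 − 2.7) = 9250.5 + 1810.4 = 11060.9 kip·in.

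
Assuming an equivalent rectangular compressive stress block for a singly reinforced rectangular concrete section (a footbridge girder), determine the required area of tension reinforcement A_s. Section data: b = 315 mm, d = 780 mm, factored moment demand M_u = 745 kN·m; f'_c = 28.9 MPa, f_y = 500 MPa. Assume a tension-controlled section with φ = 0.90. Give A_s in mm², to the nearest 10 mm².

M_n = M_u/φ = 745/0.90 = 827.778 kN·m.
With M_n = 0.85 f'_c a b (d − a/2), solve the quadratic for a:
a = d − √(d² − 2M_n/(0.85 f'_c b)) = 780 − √(780² − 2 × 827.778×10⁶/(0.85 × 28.9 × 315)) = 151.95 mm.
A_s = 0.85 f'_c a b / f_y = 0.85 × 28.9 × 151.95 × 315 / 500 = 2351.6 mm².

A_s ≈ 2350 mm²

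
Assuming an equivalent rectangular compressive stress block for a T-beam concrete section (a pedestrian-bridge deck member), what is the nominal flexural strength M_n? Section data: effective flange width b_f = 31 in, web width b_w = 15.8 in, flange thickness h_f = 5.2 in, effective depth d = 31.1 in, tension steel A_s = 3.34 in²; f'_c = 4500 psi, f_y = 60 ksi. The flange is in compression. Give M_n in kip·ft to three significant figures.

Tension: T = A_s f_y = 3.34 × 60 = 200.4 kips.
Try a within the flange: a = T/(0.85 f'_c b_f) = 200.4/(0.85 × 4.5 × 31) = 1.690 in.
Since a = 1.690 ≤ h_f = 5.2 in, the stress block lies entirely in the flange; analyse as a rectangular beam of width b_f.
M_n = T(d − a/2) = 200.4 × (31.1 − 0.845) = 6063.1 kip·in.
M_n = 6063.1/12 = 505.26 kip·ft.

M_n ≈ 505 kip·ft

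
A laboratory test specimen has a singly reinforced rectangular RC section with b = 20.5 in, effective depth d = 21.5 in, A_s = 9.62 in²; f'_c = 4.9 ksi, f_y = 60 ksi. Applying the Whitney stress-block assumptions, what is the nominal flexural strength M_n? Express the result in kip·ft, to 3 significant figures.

M_n ≈ 872 kip·ft

T = A_s f_y = 9.62 × 60 = 577.2 kips.
a = T/(0.85 f'_c b) = 577.2/(0.85 × 4.9 × 20.5) = 6.760 in.
M_n = T(d − a/2) = 577.2 × (21.5 − 3.38) = 10458.9 kip·in = 10458.9/12 = 871.58 kip·ft.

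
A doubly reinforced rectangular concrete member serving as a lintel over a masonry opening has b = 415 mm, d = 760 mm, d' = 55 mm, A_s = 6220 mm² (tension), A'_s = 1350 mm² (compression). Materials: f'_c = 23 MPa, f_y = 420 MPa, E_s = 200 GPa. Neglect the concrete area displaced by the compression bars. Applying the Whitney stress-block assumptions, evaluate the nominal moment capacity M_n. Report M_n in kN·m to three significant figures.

M_n ≈ 1700 kN·m

Assume both tension and compression steel yield.
Net tension couple steel: A_s − A'_s = 4870 mm².
a = (A_s − A'_s) f_y / (0.85 f'_c b) = 2045400/(0.85 × 23 × 415) = 252.11 mm.
c = a/β₁ = 252.11/0.85 = 296.60 mm; ε'_s = 0.003(c − d')/c = 0.0024 ≥ f_y/E_s = 0.0021, so compression steel does yield.
M_n = (A_s − A'_s) f_y (d − a/2) + A'_s f_y (d − d') = [2045400 × (760 − 126.055) + 567000 × (760 − 55)] × 10⁻⁶ = 1296.67 + 399.74 = 1696.41 kN·m.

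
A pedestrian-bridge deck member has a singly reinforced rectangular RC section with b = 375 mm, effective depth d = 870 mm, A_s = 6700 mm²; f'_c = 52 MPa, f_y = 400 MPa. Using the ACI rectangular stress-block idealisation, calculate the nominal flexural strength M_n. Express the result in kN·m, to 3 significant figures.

M_n ≈ 2110 kN·m

T = A_s f_y = 6700 × 400 = 2680000 N = 2680 kN.
From C = T: a = T/(0.85 f'_c b) = 2680000/(0.85 × 52 × 375) = 161.69 mm.
M_n = T(d − a/2) = 2680 kN × (870 − 80.845) mm = 2114.94 kN·m.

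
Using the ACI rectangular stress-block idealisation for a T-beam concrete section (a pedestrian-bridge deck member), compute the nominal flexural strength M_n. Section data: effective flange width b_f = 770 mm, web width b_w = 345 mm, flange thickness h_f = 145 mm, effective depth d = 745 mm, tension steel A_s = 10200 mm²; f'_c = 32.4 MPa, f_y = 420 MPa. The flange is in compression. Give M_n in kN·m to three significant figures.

M_n ≈ 2720 kN·m

Tension: T = A_s f_y = 10200 × 420 = 4284000 N.
Try a within the flange: a = T/(0.85 f'_c b_f) = 4284000/(0.85 × 32.4 × 770) = 202.02 mm.
a = 202.02 > h_f = 145 mm: the block extends into the web. Split into flange-overhang and web parts.
C_f = 0.85 f'_c (b_f − b_w) h_f = 0.85 × 32.4 × (770 − 345) × 145 = 1697153 N.
Remaining web compression depth: a_w = (T − C_f)/(0.85 f'_c b_w) = (4284000 − 1697153)/(0.85 × 32.4 × 345) = 272.26 mm.
M_n = C_f(d − h_f/2) + (T − C_f)(d − a_w/2) = 1697153 × (745 − 72.5) + 2586847 × (745 − 136.13) = 1141.34 + 1575.05 = 2716.39 × 10⁶ N·mm.
M_n = 2716.39 kN·m.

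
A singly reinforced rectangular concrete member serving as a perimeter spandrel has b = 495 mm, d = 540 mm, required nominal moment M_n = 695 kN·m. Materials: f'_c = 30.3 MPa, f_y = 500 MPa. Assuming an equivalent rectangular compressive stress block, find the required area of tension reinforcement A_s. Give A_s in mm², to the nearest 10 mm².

With M_n = 0.85 f'_c a b (d − a/2), solve the quadratic for a:
a = d − √(d² − 2M_n/(0.85 f'_c b)) = 540 − √(540² − 2 × 695×10⁶/(0.85 × 30.3 × 495)) = 112.72 mm.
A_s = 0.85 f'_c a b / f_y = 0.85 × 30.3 × 112.72 × 495 / 500 = 2874.1 mm².

A_s ≈ 2870 mm²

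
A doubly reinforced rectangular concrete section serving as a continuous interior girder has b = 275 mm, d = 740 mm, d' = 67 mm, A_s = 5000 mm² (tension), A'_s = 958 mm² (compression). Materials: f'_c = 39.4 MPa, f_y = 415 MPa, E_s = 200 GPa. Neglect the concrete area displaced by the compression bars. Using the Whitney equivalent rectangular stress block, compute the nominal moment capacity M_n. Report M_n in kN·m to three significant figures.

M_n ≈ 1360 kN·m

Assume both tension and compression steel yield.
Net tension couple steel: A_s − A'_s = 4042 mm².
a = (A_s − A'_s) f_y / (0.85 f'_c b) = 1677430/(0.85 × 39.4 × 275) = 182.14 mm.
c = a/β₁ = 182.14/0.769 = 236.85 mm; ε'_s = 0.003(c − d')/c = 0.0022 ≥ f_y/E_s = 0.0021, so compression steel does yield.
M_n = (A_s − A'_s) f_y (d − a/2) + A'_s f_y (d − d') = [1677430 × (740 − 91.07) + 397570 × (740 − 67)] × 10⁻⁶ = 1088.53 + 267.56 = 1356.09 kN·m.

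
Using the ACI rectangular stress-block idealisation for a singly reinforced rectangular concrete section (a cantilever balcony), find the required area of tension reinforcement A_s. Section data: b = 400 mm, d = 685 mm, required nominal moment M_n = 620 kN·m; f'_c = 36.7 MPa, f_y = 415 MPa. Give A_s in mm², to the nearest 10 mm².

With M_n = 0.85 f'_c a b (d − a/2), solve the quadratic for a:
a = d − √(d² − 2M_n/(0.85 f'_c b)) = 685 − √(685² − 2 × 620×10⁶/(0.85 × 36.7 × 400)) = 76.85 mm.
A_s = 0.85 f'_c a b / f_y = 0.85 × 36.7 × 76.85 × 400 / 415 = 2310.7 mm².

A_s ≈ 2310 mm²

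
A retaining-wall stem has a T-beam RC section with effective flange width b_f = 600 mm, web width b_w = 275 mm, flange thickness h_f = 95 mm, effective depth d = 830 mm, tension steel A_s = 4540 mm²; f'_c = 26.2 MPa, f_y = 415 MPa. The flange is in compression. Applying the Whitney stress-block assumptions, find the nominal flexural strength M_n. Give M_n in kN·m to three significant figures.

M_n ≈ 1410 kN·m

Tension: T = A_s f_y = 4540 × 415 = 1884100 N.
Try a within the flange: a = T/(0.85 f'_c b_f) = 1884100/(0.85 × 26.2 × 600) = 141.00 mm.
a = 141.00 > h_f = 95 mm: the block extends into the web. Split into flange-overhang and web parts.
C_f = 0.85 f'_c (b_f − b_w) h_f = 0.85 × 26.2 × (600 − 275) × 95 = 687586 N.
Remaining web compression depth: a_w = (T − C_f)/(0.85 f'_c b_w) = (1884100 − 687586)/(0.85 × 26.2 × 275) = 195.37 mm.
M_n = C_f(d − h_f/2) + (T − C_f)(d − a_w/2) = 687586 × (830 − 47.5) + 1196514 × (830 − 97.685) = 538.04 + 876.23 = 1414.27 × 10⁶ N·mm.
M_n = 1414.27 kN·m.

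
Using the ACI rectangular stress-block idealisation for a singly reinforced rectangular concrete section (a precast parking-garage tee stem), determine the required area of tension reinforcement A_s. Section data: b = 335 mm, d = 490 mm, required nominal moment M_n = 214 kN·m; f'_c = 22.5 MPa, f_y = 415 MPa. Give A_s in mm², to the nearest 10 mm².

A_s ≈ 1140 mm²

With M_n = 0.85 f'_c a b (d − a/2), solve the quadratic for a:
a = d − √(d² − 2M_n/(0.85 f'_c b)) = 490 − √(490² − 2 × 214×10⁶/(0.85 × 22.5 × 335)) = 73.71 mm.
A_s = 0.85 f'_c a b / f_y = 0.85 × 22.5 × 73.71 × 335 / 415 = 1138.0 mm².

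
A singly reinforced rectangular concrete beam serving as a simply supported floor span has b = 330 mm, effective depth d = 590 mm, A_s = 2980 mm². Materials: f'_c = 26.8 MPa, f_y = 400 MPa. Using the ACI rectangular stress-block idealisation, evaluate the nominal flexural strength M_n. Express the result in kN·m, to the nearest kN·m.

T = A_s f_y = 2980 × 400 = 1192000 N = 1192 kN.
From C = T: a = T/(0.85 f'_c b) = 1192000/(0.85 × 26.8 × 330) = 158.57 mm.
M_n = T(d − a/2) = 1192 kN × (590 − 79.285) mm = 608.77 kN·m.

M_n ≈ 609 kN·m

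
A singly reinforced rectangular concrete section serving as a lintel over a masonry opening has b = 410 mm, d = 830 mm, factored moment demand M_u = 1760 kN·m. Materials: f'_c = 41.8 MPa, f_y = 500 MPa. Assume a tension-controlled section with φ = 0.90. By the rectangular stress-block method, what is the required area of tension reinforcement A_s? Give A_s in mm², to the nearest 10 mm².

A_s ≈ 5290 mm²

M_n = M_u/φ = 1760/0.90 = 1955.56 kN·m.
With M_n = 0.85 f'_c a b (d − a/2), solve the quadratic for a:
a = d − √(d² − 2M_n/(0.85 f'_c b)) = 830 − √(830² − 2 × 1955.56×10⁶/(0.85 × 41.8 × 410)) = 181.61 mm.
A_s = 0.85 f'_c a b / f_y = 0.85 × 41.8 × 181.61 × 410 / 500 = 5291.1 mm².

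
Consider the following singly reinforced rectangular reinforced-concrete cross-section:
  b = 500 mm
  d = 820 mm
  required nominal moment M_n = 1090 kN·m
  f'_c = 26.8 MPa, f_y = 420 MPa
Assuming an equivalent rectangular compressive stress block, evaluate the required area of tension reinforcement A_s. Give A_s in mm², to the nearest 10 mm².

A_s ≈ 3430 mm²

With M_n = 0.85 f'_c a b (d − a/2), solve the quadratic for a:
a = d − √(d² − 2M_n/(0.85 f'_c b)) = 820 − √(820² − 2 × 1090×10⁶/(0.85 × 26.8 × 500)) = 126.46 mm.
A_s = 0.85 f'_c a b / f_y = 0.85 × 26.8 × 126.46 × 500 / 420 = 3429.5 mm².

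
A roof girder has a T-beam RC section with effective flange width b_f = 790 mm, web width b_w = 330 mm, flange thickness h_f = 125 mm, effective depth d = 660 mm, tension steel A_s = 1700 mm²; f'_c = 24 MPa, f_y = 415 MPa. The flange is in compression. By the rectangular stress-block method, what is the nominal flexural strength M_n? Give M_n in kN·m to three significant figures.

M_n ≈ 450 kN·m

Tension: T = A_s f_y = 1700 × 415 = 705500 N.
Try a within the flange: a = T/(0.85 f'_c b_f) = 705500/(0.85 × 24 × 790) = 43.78 mm.
Since a = 43.78 ≤ h_f = 125 mm, the stress block lies entirely in the flange; analyse as a rectangular beam of width b_f.
M_n = T(d − a/2) = 705500 × (660 − 21.89) = 450.19 × 10⁶ N·mm.
M_n = 450.19 kN·m.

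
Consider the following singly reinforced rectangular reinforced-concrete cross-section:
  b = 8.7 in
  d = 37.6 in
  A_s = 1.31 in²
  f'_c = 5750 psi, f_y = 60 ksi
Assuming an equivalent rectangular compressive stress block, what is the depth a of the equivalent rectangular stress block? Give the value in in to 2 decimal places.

a ≈ 1.85 in

T = A_s f_y = 1.31 × 60 = 78.6 kips.
a = T/(0.85 f'_c b) = 78.6/(0.85 × 5.75 × 8.7) = 1.85 in.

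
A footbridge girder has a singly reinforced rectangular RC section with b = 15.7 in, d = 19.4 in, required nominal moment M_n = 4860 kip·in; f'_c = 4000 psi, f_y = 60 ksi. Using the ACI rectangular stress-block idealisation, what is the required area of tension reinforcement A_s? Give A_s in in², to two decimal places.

A_s ≈ 4.86 in²

From M_n = 0.85 f'_c a b (d − a/2):
a = d − √(d² − 2M_n/(0.85 f'_c b)) = 19.4 − √(19.4² − 2 × 4860/(0.85 × 4 × 15.7)) = 5.462 in.
A_s = 0.85 f'_c a b / f_y = 0.85 × 4 × 5.462 × 15.7 / 60 = 4.859 in².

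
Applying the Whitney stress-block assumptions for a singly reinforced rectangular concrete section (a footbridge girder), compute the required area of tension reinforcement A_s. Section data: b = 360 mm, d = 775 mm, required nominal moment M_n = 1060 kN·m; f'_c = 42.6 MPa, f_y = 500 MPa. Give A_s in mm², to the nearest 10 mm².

A_s ≈ 2950 mm²

With M_n = 0.85 f'_c a b (d − a/2), solve the quadratic for a:
a = d − √(d² − 2M_n/(0.85 f'_c b)) = 775 − √(775² − 2 × 1060×10⁶/(0.85 × 42.6 × 360)) = 113.19 mm.
A_s = 0.85 f'_c a b / f_y = 0.85 × 42.6 × 113.19 × 360 / 500 = 2951.0 mm².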